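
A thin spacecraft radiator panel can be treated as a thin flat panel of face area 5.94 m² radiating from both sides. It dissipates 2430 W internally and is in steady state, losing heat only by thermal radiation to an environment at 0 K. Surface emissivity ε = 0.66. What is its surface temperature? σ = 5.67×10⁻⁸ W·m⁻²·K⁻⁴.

Steady state: internal power = radiated power, P = εσA T⁴.
Radiating area A = 2·5.94 = 11.88 m².
T⁴ = P/(εσA) = 2430/(0.66·5.67×10⁻⁸·11.88) = 5.466×10⁹ K⁴.
T = (5.466×10⁹)^(1/4).

T ≈ 272 K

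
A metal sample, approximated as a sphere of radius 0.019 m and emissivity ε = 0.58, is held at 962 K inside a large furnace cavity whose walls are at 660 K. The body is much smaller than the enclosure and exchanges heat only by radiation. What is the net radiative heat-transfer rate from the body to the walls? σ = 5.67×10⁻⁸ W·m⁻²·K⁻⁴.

For a small grey body in a large enclosure: P_net = εσA(T_body⁴ − T_wall⁴).
A = 4πr² = 0.004536 m²; T_body⁴ − T_wall⁴ = 8.564×10¹¹ − 1.897×10¹¹ = 6.667×10¹¹ K⁴.
|P_net| = 0.58·5.67×10⁻⁸·0.004536·6.667×10¹¹.

P_net ≈ 99.5 W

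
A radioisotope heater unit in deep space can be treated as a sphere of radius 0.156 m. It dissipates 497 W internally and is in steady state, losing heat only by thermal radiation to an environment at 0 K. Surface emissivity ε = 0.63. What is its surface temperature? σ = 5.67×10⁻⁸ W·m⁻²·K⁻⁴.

T ≈ 462 K

Steady state: internal power = radiated power, P = εσA T⁴.
Radiating area A = 4πr² = 0.3058 m².
T⁴ = P/(εσA) = 497/(0.63·5.67×10⁻⁸·0.3058) = 4.550×10¹⁰ K⁴.
T = (4.550×10¹⁰)^(1/4).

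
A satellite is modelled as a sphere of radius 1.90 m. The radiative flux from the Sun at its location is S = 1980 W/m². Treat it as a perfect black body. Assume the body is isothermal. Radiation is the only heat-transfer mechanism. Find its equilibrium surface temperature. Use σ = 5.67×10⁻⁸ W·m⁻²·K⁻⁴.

At equilibrium, absorbed power = emitted power.
Absorbing cross-section = πr² = 11.34 m²; emitting surface = 4πr² = 45.36 m² (ratio 4).
S·A_cross = εσ·A_surf·T⁴  ⇒  T⁴ = S/(4σ).
T⁴ = 1.00·1980/(4·5.67×10⁻⁸) = 8.730×10⁹ K⁴.
T = (8.730×10⁹)^(1/4).

T ≈ 306 K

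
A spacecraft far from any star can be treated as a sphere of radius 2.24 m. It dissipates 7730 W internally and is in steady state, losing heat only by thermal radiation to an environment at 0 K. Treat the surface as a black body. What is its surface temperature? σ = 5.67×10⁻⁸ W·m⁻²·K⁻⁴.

Steady state: internal power = radiated power, P = εσA T⁴.
Radiating area A = 4πr² = 63.05 m².
T⁴ = P/(εσA) = 7730/(1.0·5.67×10⁻⁸·63.05) = 2.162×10⁹ K⁴.
T = (2.162×10⁹)^(1/4).

T ≈ 216 K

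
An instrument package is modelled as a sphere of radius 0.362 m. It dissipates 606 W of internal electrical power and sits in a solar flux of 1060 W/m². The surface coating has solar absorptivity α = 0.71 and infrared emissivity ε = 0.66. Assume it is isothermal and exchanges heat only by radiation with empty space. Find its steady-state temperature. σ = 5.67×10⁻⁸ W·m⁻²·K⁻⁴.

At steady state, absorbed solar power + internal power = radiated power.
Absorbed: α·S·A_cross = 0.71·1060·0.4117 = 309.8 W (cross-section πr²).
Total input = 309.8 + 606 = 915.8 W.
Radiated: εσ·A_surf·T⁴ with A_surf = 4πr² = 1.647 m².
T⁴ = 915.8/(0.66·5.67×10⁻⁸·1.647) = 1.486×10¹⁰ K⁴.

T ≈ 349 K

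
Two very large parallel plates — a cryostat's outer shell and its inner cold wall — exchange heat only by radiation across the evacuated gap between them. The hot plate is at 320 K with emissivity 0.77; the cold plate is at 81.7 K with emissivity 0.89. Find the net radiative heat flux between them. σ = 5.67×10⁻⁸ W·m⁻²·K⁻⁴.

For two infinite grey parallel plates, q = σ(T₁⁴ − T₂⁴)/(1/ε₁ + 1/ε₂ − 1).
T₁⁴ − T₂⁴ = 1.049×10¹⁰ − 4.455×10⁷ = 1.044×10¹⁰ K⁴.
1/ε₁ + 1/ε₂ − 1 = 1.299 + 1.124 − 1 = 1.422.
q = 5.67×10⁻⁸ × 1.044×10¹⁰ / 1.422.

q ≈ 416 W/m²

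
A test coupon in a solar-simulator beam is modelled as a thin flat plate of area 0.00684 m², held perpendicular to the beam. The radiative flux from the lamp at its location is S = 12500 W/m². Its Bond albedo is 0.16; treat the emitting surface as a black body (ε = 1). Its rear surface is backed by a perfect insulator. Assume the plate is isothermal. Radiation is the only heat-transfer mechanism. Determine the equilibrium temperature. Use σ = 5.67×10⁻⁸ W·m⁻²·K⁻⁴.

T ≈ 656 K

At equilibrium, absorbed power = emitted power.
Absorbing cross-section = A = 0.006840 m²; emitting surface = A = 0.006840 m² (ratio 1).
(1−a)S·A_cross = εσ·A_surf·T⁴  ⇒  T⁴ = (1−a)S/(1σ).
T⁴ = 0.840·12500/(1·5.67×10⁻⁸) = 1.852×10¹¹ K⁴.
T = (1.852×10¹¹)^(1/4).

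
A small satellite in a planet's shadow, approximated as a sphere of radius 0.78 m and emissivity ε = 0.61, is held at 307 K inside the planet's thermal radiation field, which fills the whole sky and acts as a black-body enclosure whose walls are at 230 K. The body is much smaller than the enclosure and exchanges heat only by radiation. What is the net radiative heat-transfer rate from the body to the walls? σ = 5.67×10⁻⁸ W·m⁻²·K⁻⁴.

For a small grey body in a large enclosure: P_net = εσA(T_body⁴ − T_wall⁴).
A = 4πr² = 7.645 m²; T_body⁴ − T_wall⁴ = 8.883×10⁹ − 2.798×10⁹ = 6.084×10⁹ K⁴.
|P_net| = 0.61·5.67×10⁻⁸·7.645·6.084×10⁹.

P_net ≈ 1610 W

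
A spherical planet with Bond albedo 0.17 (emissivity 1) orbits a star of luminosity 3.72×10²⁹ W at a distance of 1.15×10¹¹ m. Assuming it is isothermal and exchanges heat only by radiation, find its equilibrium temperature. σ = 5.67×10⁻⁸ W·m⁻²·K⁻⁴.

First find the stellar flux at distance d: S = L/(4πd²) = 3.72×10²⁹/(4π·(1.15×10¹¹)²) = 2.238×10⁶ W/m².
For an isothermal sphere, absorbed (1−a)S·πr² = emitted σ·4πr²·T⁴, so T⁴ = (1−a)S/(4σ).
T⁴ = 0.830·2.238×10⁶/(4·5.67×10⁻⁸) = 8.192×10¹² K⁴.

T ≈ 1690 K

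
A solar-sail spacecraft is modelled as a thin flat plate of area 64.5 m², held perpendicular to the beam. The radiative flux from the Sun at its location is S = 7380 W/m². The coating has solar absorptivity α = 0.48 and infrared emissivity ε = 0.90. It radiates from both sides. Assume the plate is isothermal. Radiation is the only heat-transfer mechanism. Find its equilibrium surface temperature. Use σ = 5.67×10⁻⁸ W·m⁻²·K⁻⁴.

T ≈ 432 K

At equilibrium, absorbed power = emitted power.
Absorbing cross-section = A = 64.50 m²; emitting surface = 2A = 129.0 m² (ratio 2).
αS·A_cross = εσ·A_surf·T⁴  ⇒  T⁴ = αS/(ε·2σ).
T⁴ = 0.480·7380/(0.90·2·5.67×10⁻⁸) = 3.471×10¹⁰ K⁴.
T = (3.471×10¹⁰)^(1/4).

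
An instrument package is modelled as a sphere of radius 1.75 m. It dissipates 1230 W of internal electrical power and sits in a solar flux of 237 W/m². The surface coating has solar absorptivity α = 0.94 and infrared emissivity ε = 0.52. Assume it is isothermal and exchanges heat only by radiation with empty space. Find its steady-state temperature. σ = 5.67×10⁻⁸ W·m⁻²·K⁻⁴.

At steady state, absorbed solar power + internal power = radiated power.
Absorbed: α·S·A_cross = 0.94·237·9.621 = 2143 W (cross-section πr²).
Total input = 2143 + 1230 = 3373 W.
Radiated: εσ·A_surf·T⁴ with A_surf = 4πr² = 38.48 m².
T⁴ = 3373/(0.52·5.67×10⁻⁸·38.48) = 2.973×10⁹ K⁴.

T ≈ 234 K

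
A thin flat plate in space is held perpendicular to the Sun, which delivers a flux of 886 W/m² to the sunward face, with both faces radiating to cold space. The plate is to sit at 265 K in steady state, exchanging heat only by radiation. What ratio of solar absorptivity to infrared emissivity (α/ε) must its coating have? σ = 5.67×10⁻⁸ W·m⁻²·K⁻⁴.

Balance: αS·A = εσ·2A·T⁴ ⇒ α/ε = 2σT⁴/S.
α/ε = 2·5.67×10⁻⁸·(265)⁴/886 = 2·5.67×10⁻⁸·4.932×10⁹/886.

α/ε ≈ 0.631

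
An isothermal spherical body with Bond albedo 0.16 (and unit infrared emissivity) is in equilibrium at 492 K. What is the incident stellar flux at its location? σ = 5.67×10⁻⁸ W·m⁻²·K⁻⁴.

S ≈ 15800 W/m²

(1−a)S·πr² = σ·4πr²·T⁴ ⇒ S = 4σT⁴/(1−a).
S = 4·5.67×10⁻⁸·5.859×10¹⁰/0.840.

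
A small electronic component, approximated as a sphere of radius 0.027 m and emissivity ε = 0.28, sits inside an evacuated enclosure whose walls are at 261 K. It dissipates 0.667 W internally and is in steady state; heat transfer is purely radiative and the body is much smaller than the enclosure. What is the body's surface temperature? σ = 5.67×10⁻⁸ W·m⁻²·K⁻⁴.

For a small grey body in a large enclosure, net radiated power = εσA(T⁴ − T_w⁴).
Steady state: P = εσA(T⁴ − T_w⁴) with A = 4πr² = 0.009161 m².
T⁴ = P/(εσA) + T_w⁴ = 0.667/(0.28·5.67×10⁻⁸·0.009161) + (261)⁴
    = 4.586×10⁹ + 4.640×10⁹ = 9.227×10⁹ K⁴.

T ≈ 310 K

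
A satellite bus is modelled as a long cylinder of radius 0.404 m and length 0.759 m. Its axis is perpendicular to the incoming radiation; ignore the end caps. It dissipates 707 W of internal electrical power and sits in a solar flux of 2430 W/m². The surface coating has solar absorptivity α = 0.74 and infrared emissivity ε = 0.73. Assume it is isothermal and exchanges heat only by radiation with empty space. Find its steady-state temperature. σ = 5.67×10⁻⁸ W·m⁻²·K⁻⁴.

At steady state, absorbed solar power + internal power = radiated power.
Absorbed: α·S·A_cross = 0.74·2430·0.6133 = 1103 W (cross-section 2rL).
Total input = 1103 + 707 = 1810 W.
Radiated: εσ·A_surf·T⁴ with A_surf = 2πrL = 1.927 m².
T⁴ = 1810/(0.73·5.67×10⁻⁸·1.927) = 2.269×10¹⁰ K⁴.

T ≈ 388 K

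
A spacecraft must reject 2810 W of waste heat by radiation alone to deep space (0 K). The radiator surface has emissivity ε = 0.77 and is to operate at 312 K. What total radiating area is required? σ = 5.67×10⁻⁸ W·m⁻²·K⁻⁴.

P = εσA T⁴ ⇒ A = P/(εσT⁴).
T⁴ = 9.476×10⁹ K⁴.
A = 2810/(0.77 × 5.67×10⁻⁸ × 9.476×10⁹).

A ≈ 6.79 m²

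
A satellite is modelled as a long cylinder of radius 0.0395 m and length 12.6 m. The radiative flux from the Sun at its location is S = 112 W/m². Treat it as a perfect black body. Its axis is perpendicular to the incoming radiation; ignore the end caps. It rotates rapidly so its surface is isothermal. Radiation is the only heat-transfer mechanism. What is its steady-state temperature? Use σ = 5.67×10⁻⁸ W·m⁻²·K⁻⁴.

T ≈ 158 K

At equilibrium, absorbed power = emitted power.
Absorbing cross-section = 2rL = 0.9954 m²; emitting surface = 2πrL = 3.127 m² (ratio π).
S·A_cross = εσ·A_surf·T⁴  ⇒  T⁴ = S/(πσ).
T⁴ = 1.00·112/(π·5.67×10⁻⁸) = 6.288×10⁸ K⁴.
T = (6.288×10⁸)^(1/4).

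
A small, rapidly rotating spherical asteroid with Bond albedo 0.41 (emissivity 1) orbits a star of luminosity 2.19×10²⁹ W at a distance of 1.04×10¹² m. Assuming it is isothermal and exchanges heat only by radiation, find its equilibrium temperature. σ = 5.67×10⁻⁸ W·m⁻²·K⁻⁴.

First find the stellar flux at distance d: S = L/(4πd²) = 2.19×10²⁹/(4π·(1.04×10¹²)²) = 16110 W/m².
For an isothermal sphere, absorbed (1−a)S·πr² = emitted σ·4πr²·T⁴, so T⁴ = (1−a)S/(4σ).
T⁴ = 0.590·16110/(4·5.67×10⁻⁸) = 4.192×10¹⁰ K⁴.

T ≈ 452 K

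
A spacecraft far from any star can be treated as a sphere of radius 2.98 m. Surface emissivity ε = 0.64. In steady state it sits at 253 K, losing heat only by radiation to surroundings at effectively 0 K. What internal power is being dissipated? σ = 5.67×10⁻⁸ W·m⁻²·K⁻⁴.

P ≈ 16600 W

Steady state: P = εσA T⁴.
A = 4πr² = 111.6 m²; T⁴ = (253)⁴ = 4.097×10⁹ K⁴.
P = 0.64 × 5.67×10⁻⁸ × 111.6 × 4.097×10⁹.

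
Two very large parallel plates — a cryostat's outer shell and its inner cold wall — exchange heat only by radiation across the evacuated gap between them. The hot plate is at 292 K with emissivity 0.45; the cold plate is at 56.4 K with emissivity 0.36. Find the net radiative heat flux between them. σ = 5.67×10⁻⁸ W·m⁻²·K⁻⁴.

For two infinite grey parallel plates, q = σ(T₁⁴ − T₂⁴)/(1/ε₁ + 1/ε₂ − 1).
T₁⁴ − T₂⁴ = 7.270×10⁹ − 1.012×10⁷ = 7.260×10⁹ K⁴.
1/ε₁ + 1/ε₂ − 1 = 2.222 + 2.778 − 1 = 4.000.
q = 5.67×10⁻⁸ × 7.260×10⁹ / 4.000.

q ≈ 103 W/m²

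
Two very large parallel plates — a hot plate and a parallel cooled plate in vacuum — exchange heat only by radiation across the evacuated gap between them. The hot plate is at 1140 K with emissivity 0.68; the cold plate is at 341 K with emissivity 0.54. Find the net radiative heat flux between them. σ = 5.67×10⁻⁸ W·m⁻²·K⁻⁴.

For two infinite grey parallel plates, q = σ(T₁⁴ − T₂⁴)/(1/ε₁ + 1/ε₂ − 1).
T₁⁴ − T₂⁴ = 1.689×10¹² − 1.352×10¹⁰ = 1.675×10¹² K⁴.
1/ε₁ + 1/ε₂ − 1 = 1.471 + 1.852 − 1 = 2.322.
q = 5.67×10⁻⁸ × 1.675×10¹² / 2.322.

q ≈ 40900 W/m²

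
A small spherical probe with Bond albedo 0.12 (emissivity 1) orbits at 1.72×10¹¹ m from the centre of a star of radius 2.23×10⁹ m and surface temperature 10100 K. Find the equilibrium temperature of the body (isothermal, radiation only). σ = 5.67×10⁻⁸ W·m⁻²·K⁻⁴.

T ≈ 788 K

The star's surface emits σT_*⁴; at distance d the flux is S = σT_*⁴(R_*/d)².
S = 5.67×10⁻⁸·(10100)⁴·(2.23×10⁹/1.72×10¹¹)² = 99180 W/m².
For an isothermal sphere T⁴ = (1−a)S/(4σ) = 3.848×10¹¹ K⁴.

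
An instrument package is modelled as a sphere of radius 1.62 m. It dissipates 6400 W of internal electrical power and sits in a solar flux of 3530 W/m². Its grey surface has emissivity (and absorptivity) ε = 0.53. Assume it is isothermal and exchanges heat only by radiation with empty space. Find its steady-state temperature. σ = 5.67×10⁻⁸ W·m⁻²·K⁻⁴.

At steady state, absorbed solar power + internal power = radiated power.
Absorbed: α·S·A_cross = 0.53·3530·8.245 = 15430 W (cross-section πr²).
Total input = 15430 + 6400 = 21830 W.
Radiated: εσ·A_surf·T⁴ with A_surf = 4πr² = 32.98 m².
T⁴ = 21830/(0.53·5.67×10⁻⁸·32.98) = 2.202×10¹⁰ K⁴.

T ≈ 385 K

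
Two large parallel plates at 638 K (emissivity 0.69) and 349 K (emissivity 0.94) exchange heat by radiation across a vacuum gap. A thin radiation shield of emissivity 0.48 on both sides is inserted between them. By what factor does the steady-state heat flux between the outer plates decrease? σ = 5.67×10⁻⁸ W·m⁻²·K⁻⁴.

factor ≈ 3.09

Without shield: q₀ = σΔ(T⁴)/(1/ε₁+1/ε₂−1) with denominator 1.513.
With shield the two gaps are in series; the resistances add: (1/ε₁+1/ε_s−1)+(1/ε_s+1/ε₂−1) = 2.533+2.147 = 4.680.
Heat-flux ratio q₀/q = 4.680/1.513.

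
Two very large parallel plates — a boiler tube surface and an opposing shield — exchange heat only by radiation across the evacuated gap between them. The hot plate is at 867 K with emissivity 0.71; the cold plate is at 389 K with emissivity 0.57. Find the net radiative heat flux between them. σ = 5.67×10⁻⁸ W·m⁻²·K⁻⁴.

For two infinite grey parallel plates, q = σ(T₁⁴ − T₂⁴)/(1/ε₁ + 1/ε₂ − 1).
T₁⁴ − T₂⁴ = 5.650×10¹¹ − 2.290×10¹⁰ = 5.421×10¹¹ K⁴.
1/ε₁ + 1/ε₂ − 1 = 1.408 + 1.754 − 1 = 2.163.
q = 5.67×10⁻⁸ × 5.421×10¹¹ / 2.163.

q ≈ 14200 W/m²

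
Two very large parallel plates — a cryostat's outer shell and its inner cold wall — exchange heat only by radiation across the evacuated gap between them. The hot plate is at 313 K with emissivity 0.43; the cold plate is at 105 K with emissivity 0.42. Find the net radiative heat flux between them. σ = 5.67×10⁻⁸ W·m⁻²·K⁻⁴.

q ≈ 145 W/m²

For two infinite grey parallel plates, q = σ(T₁⁴ − T₂⁴)/(1/ε₁ + 1/ε₂ − 1).
T₁⁴ − T₂⁴ = 9.598×10⁹ − 1.216×10⁸ = 9.476×10⁹ K⁴.
1/ε₁ + 1/ε₂ − 1 = 2.326 + 2.381 − 1 = 3.707.
q = 5.67×10⁻⁸ × 9.476×10⁹ / 3.707.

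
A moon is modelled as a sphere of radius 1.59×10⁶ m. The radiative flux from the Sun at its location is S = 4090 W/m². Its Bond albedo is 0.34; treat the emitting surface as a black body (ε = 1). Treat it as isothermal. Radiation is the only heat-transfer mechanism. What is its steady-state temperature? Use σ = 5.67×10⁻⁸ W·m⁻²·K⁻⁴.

T ≈ 330 K

At equilibrium, absorbed power = emitted power.
Absorbing cross-section = πr² = 7.942×10¹² m²; emitting surface = 4πr² = 3.177×10¹³ m² (ratio 4).
(1−a)S·A_cross = εσ·A_surf·T⁴  ⇒  T⁴ = (1−a)S/(4σ).
T⁴ = 0.660·4090/(4·5.67×10⁻⁸) = 1.190×10¹⁰ K⁴.
T = (1.190×10¹⁰)^(1/4).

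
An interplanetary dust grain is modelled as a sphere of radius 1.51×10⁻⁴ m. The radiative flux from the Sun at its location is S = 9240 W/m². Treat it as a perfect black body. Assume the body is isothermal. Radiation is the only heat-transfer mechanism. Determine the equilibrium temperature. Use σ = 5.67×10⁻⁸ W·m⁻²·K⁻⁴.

At equilibrium, absorbed power = emitted power.
Absorbing cross-section = πr² = 7.163×10⁻⁸ m²; emitting surface = 4πr² = 2.865×10⁻⁷ m² (ratio 4).
S·A_cross = εσ·A_surf·T⁴  ⇒  T⁴ = S/(4σ).
T⁴ = 1.00·9240/(4·5.67×10⁻⁸) = 4.074×10¹⁰ K⁴.
T = (4.074×10¹⁰)^(1/4).

T ≈ 449 K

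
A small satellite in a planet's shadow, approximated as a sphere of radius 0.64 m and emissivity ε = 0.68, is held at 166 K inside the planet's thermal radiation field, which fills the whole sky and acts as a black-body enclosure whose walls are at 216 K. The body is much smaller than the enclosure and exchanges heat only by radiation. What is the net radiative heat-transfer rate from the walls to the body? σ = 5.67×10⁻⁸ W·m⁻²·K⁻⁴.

P_net ≈ 281 W

For a small grey body in a large enclosure: P_net = εσA(T_body⁴ − T_wall⁴).
A = 4πr² = 5.147 m²; T_body⁴ − T_wall⁴ = 7.593×10⁸ − 2.177×10⁹ = -1.417×10⁹ K⁴.
|P_net| = 0.68·5.67×10⁻⁸·5.147·1.417×10⁹.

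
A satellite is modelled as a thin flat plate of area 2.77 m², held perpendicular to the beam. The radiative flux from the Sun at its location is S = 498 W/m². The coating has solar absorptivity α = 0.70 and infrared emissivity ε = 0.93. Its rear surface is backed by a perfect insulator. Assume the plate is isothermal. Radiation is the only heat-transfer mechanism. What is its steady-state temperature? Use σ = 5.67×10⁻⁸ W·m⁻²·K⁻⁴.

At equilibrium, absorbed power = emitted power.
Absorbing cross-section = A = 2.770 m²; emitting surface = A = 2.770 m² (ratio 1).
αS·A_cross = εσ·A_surf·T⁴  ⇒  T⁴ = αS/(ε·1σ).
T⁴ = 0.700·498/(0.93·1·5.67×10⁻⁸) = 6.611×10⁹ K⁴.
T = (6.611×10⁹)^(1/4).

T ≈ 285 K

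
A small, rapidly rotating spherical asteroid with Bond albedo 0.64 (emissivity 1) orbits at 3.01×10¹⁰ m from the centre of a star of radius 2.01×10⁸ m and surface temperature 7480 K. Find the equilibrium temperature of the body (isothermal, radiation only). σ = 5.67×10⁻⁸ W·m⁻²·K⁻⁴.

The star's surface emits σT_*⁴; at distance d the flux is S = σT_*⁴(R_*/d)².
S = 5.67×10⁻⁸·(7480)⁴·(2.01×10⁸/3.01×10¹⁰)² = 7915 W/m².
For an isothermal sphere T⁴ = (1−a)S/(4σ) = 1.256×10¹⁰ K⁴.

T ≈ 335 K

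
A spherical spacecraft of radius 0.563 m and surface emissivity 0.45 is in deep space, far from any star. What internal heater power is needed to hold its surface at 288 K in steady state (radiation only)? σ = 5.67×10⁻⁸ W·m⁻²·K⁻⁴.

P = εσ·4πr²·T⁴.
4πr² = 3.983 m²; T⁴ = 6.880×10⁹ K⁴.
P = 0.45·5.67×10⁻⁸·3.983·6.880×10⁹.

P ≈ 699 W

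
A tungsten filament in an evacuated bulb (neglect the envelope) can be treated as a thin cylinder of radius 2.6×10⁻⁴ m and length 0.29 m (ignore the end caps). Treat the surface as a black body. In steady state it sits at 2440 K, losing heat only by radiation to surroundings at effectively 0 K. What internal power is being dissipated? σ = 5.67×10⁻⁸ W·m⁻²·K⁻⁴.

P ≈ 952 W

Steady state: P = εσA T⁴.
A = 2πrL = 4.738×10⁻⁴ m²; T⁴ = (2440)⁴ = 3.545×10¹³ K⁴.
P = 1.0 × 5.67×10⁻⁸ × 4.738×10⁻⁴ × 3.545×10¹³.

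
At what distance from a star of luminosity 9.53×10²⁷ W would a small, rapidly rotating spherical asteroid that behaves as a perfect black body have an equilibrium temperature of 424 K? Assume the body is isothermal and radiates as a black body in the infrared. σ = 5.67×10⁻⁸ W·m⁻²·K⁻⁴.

d ≈ 3.22×10¹¹ m

For an isothermal black-emitting sphere, (1−a)S·πr² = σ·4πr²·T⁴ ⇒ S = 4σT⁴/(1−a).
S = 4·5.67×10⁻⁸·(424)⁴/1.00 = 7330 W/m².
Flux falls as S = L/(4πd²), so d = √(L/(4πS)) = √(9.53×10²⁷/(4π·7330)).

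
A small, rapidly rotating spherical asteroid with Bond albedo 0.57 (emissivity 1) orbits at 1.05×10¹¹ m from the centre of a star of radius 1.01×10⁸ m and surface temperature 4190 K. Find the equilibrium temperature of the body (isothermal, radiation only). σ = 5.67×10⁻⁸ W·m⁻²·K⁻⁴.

The star's surface emits σT_*⁴; at distance d the flux is S = σT_*⁴(R_*/d)².
S = 5.67×10⁻⁸·(4190)⁴·(1.01×10⁸/1.05×10¹¹)² = 16.17 W/m².
For an isothermal sphere T⁴ = (1−a)S/(4σ) = 3.066×10⁷ K⁴.

T ≈ 74.4 K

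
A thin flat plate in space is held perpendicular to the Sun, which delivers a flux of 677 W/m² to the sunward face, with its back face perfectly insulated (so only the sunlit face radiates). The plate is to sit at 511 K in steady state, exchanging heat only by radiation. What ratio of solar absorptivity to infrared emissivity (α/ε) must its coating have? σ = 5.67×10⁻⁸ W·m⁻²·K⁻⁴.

Balance: αS·A = εσ·1A·T⁴ ⇒ α/ε = σT⁴/S.
α/ε = 5.67×10⁻⁸·(511)⁴/677 = 5.67×10⁻⁸·6.818×10¹⁰/677.

α/ε ≈ 5.71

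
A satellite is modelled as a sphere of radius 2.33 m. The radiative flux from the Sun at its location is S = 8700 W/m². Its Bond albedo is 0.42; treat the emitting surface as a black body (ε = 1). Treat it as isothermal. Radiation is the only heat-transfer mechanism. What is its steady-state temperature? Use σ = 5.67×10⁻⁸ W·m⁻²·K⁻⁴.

At equilibrium, absorbed power = emitted power.
Absorbing cross-section = πr² = 17.06 m²; emitting surface = 4πr² = 68.22 m² (ratio 4).
(1−a)S·A_cross = εσ·A_surf·T⁴  ⇒  T⁴ = (1−a)S/(4σ).
T⁴ = 0.580·8700/(4·5.67×10⁻⁸) = 2.225×10¹⁰ K⁴.
T = (2.225×10¹⁰)^(1/4).

T ≈ 386 K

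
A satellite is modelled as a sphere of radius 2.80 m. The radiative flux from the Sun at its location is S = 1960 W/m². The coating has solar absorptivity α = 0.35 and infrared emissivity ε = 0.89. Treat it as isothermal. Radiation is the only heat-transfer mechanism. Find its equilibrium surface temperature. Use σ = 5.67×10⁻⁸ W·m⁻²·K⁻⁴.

At equilibrium, absorbed power = emitted power.
Absorbing cross-section = πr² = 24.63 m²; emitting surface = 4πr² = 98.52 m² (ratio 4).
αS·A_cross = εσ·A_surf·T⁴  ⇒  T⁴ = αS/(ε·4σ).
T⁴ = 0.350·1960/(0.89·4·5.67×10⁻⁸) = 3.399×10⁹ K⁴.
T = (3.399×10⁹)^(1/4).

T ≈ 241 K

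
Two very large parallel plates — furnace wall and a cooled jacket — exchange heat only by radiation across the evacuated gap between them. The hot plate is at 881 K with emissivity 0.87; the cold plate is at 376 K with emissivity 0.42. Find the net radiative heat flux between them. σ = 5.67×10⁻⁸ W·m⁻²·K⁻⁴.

q ≈ 13100 W/m²

For two infinite grey parallel plates, q = σ(T₁⁴ − T₂⁴)/(1/ε₁ + 1/ε₂ − 1).
T₁⁴ − T₂⁴ = 6.024×10¹¹ − 1.999×10¹⁰ = 5.824×10¹¹ K⁴.
1/ε₁ + 1/ε₂ − 1 = 1.149 + 2.381 − 1 = 2.530.
q = 5.67×10⁻⁸ × 5.824×10¹¹ / 2.530.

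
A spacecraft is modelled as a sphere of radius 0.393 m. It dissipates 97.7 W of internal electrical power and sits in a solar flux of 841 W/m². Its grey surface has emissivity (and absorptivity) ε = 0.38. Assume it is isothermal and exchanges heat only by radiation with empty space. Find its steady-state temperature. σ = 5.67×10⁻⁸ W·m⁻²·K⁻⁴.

At steady state, absorbed solar power + internal power = radiated power.
Absorbed: α·S·A_cross = 0.38·841·0.4852 = 155.1 W (cross-section πr²).
Total input = 155.1 + 97.7 = 252.8 W.
Radiated: εσ·A_surf·T⁴ with A_surf = 4πr² = 1.941 m².
T⁴ = 252.8/(0.38·5.67×10⁻⁸·1.941) = 6.044×10⁹ K⁴.

T ≈ 279 K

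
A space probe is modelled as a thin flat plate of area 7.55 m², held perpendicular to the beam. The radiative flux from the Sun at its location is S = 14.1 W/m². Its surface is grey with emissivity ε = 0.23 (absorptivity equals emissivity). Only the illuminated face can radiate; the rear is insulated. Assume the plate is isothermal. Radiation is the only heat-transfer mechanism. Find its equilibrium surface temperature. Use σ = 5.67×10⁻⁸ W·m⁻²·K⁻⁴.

At equilibrium, absorbed power = emitted power.
Absorbing cross-section = A = 7.550 m²; emitting surface = A = 7.550 m² (ratio 1).
εS·A_cross = εσ·A_surf·T⁴  ⇒  T⁴ = S/(1σ)   (ε cancels).
T⁴ = 14.1/(1·5.67×10⁻⁸) = 2.487×10⁸ K⁴.
T = (2.487×10⁸)^(1/4).

T ≈ 126 K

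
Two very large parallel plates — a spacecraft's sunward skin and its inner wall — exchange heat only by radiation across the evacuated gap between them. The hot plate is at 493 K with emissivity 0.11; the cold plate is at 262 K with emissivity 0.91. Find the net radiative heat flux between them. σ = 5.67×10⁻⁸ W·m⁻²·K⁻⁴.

q ≈ 335 W/m²

For two infinite grey parallel plates, q = σ(T₁⁴ − T₂⁴)/(1/ε₁ + 1/ε₂ − 1).
T₁⁴ − T₂⁴ = 5.907×10¹⁰ − 4.712×10⁹ = 5.436×10¹⁰ K⁴.
1/ε₁ + 1/ε₂ − 1 = 9.091 + 1.099 − 1 = 9.190.
q = 5.67×10⁻⁸ × 5.436×10¹⁰ / 9.190.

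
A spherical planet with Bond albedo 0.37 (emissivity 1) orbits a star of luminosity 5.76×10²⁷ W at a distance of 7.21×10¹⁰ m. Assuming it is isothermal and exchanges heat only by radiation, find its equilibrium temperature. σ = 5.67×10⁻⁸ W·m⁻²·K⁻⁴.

T ≈ 703 K

First find the stellar flux at distance d: S = L/(4πd²) = 5.76×10²⁷/(4π·(7.21×10¹⁰)²) = 88170 W/m².
For an isothermal sphere, absorbed (1−a)S·πr² = emitted σ·4πr²·T⁴, so T⁴ = (1−a)S/(4σ).
T⁴ = 0.630·88170/(4·5.67×10⁻⁸) = 2.449×10¹¹ K⁴.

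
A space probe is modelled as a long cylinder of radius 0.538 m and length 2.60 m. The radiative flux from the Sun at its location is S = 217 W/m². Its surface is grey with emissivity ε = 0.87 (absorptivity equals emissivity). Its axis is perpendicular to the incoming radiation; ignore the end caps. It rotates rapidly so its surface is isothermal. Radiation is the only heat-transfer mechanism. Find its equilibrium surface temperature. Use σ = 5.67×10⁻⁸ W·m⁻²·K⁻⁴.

T ≈ 187 K

At equilibrium, absorbed power = emitted power.
Absorbing cross-section = 2rL = 2.798 m²; emitting surface = 2πrL = 8.789 m² (ratio π).
εS·A_cross = εσ·A_surf·T⁴  ⇒  T⁴ = S/(πσ)   (ε cancels).
T⁴ = 217/(π·5.67×10⁻⁸) = 1.218×10⁹ K⁴.
T = (1.218×10⁹)^(1/4).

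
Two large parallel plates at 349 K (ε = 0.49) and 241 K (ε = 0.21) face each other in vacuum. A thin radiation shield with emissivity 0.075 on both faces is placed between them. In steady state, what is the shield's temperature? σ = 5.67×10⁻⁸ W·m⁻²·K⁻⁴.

T_s ≈ 313 K

In steady state the net flux on the hot side equals that on the cold side.
σ(T₁⁴−T_s⁴)/D₁ = σ(T_s⁴−T₂⁴)/D₂, with D₁ = 1/ε₁+1/ε_s−1 = 14.37, D₂ = 1/ε_s+1/ε₂−1 = 17.10.
Solve for T_s⁴: T_s⁴ = (D₂·T₁⁴ + D₁·T₂⁴)/(D₁+D₂) = 9.600×10⁹ K⁴.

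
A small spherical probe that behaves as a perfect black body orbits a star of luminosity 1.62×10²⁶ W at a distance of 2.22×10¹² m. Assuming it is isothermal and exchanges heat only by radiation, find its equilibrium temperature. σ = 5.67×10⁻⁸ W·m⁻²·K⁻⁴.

T ≈ 58.3 K

First find the stellar flux at distance d: S = L/(4πd²) = 1.62×10²⁶/(4π·(2.22×10¹²)²) = 2.616 W/m².
For an isothermal sphere, absorbed (1−a)S·πr² = emitted σ·4πr²·T⁴, so T⁴ = (1−a)S/(4σ).
T⁴ = 1.00·2.616/(4·5.67×10⁻⁸) = 1.153×10⁷ K⁴.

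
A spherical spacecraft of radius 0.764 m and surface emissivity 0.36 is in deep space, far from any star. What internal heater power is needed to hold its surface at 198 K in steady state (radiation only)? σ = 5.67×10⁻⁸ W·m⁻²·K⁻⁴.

P ≈ 230 W

P = εσ·4πr²·T⁴.
4πr² = 7.335 m²; T⁴ = 1.537×10⁹ K⁴.
P = 0.36·5.67×10⁻⁸·7.335·1.537×10⁹.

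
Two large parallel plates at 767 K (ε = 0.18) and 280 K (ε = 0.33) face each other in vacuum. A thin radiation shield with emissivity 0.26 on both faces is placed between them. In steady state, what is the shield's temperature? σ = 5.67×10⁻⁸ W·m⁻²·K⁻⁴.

In steady state the net flux on the hot side equals that on the cold side.
σ(T₁⁴−T_s⁴)/D₁ = σ(T_s⁴−T₂⁴)/D₂, with D₁ = 1/ε₁+1/ε_s−1 = 8.402, D₂ = 1/ε_s+1/ε₂−1 = 5.876.
Solve for T_s⁴: T_s⁴ = (D₂·T₁⁴ + D₁·T₂⁴)/(D₁+D₂) = 1.461×10¹¹ K⁴.

T_s ≈ 618 K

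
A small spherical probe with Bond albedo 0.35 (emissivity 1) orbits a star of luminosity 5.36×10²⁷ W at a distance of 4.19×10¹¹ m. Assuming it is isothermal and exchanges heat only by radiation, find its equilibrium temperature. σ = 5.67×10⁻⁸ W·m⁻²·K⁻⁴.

First find the stellar flux at distance d: S = L/(4πd²) = 5.36×10²⁷/(4π·(4.19×10¹¹)²) = 2430 W/m².
For an isothermal sphere, absorbed (1−a)S·πr² = emitted σ·4πr²·T⁴, so T⁴ = (1−a)S/(4σ).
T⁴ = 0.650·2430/(4·5.67×10⁻⁸) = 6.963×10⁹ K⁴.

T ≈ 289 K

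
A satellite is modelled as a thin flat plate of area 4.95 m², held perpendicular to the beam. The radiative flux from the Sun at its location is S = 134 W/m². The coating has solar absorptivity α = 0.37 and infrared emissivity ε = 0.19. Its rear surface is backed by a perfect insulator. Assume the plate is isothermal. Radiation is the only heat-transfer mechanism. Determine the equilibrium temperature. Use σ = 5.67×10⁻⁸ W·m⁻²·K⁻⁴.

T ≈ 260 K

At equilibrium, absorbed power = emitted power.
Absorbing cross-section = A = 4.950 m²; emitting surface = A = 4.950 m² (ratio 1).
αS·A_cross = εσ·A_surf·T⁴  ⇒  T⁴ = αS/(ε·1σ).
T⁴ = 0.370·134/(0.19·1·5.67×10⁻⁸) = 4.602×10⁹ K⁴.
T = (4.602×10⁹)^(1/4).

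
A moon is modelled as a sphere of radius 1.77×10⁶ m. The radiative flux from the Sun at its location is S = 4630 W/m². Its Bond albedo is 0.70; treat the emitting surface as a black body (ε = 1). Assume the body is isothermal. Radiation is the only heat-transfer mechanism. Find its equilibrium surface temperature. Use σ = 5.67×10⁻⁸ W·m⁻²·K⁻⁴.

T ≈ 280 K

At equilibrium, absorbed power = emitted power.
Absorbing cross-section = πr² = 9.842×10¹² m²; emitting surface = 4πr² = 3.937×10¹³ m² (ratio 4).
(1−a)S·A_cross = εσ·A_surf·T⁴  ⇒  T⁴ = (1−a)S/(4σ).
T⁴ = 0.300·4630/(4·5.67×10⁻⁸) = 6.124×10⁹ K⁴.
T = (6.124×10⁹)^(1/4).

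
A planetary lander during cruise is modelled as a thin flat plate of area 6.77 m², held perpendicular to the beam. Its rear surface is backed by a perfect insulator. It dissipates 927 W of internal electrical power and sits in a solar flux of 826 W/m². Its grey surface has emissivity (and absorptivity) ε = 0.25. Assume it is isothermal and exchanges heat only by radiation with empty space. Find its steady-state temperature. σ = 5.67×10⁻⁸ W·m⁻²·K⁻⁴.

T ≈ 395 K

At steady state, absorbed solar power + internal power = radiated power.
Absorbed: α·S·A_cross = 0.25·826·6.770 = 1398 W (cross-section A).
Total input = 1398 + 927 = 2325 W.
Radiated: εσ·A_surf·T⁴ with A_surf = A = 6.770 m².
T⁴ = 2325/(0.25·5.67×10⁻⁸·6.770) = 2.423×10¹⁰ K⁴.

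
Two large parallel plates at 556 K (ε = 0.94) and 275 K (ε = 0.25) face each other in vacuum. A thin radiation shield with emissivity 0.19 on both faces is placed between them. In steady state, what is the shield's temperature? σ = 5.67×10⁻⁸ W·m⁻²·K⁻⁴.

In steady state the net flux on the hot side equals that on the cold side.
σ(T₁⁴−T_s⁴)/D₁ = σ(T_s⁴−T₂⁴)/D₂, with D₁ = 1/ε₁+1/ε_s−1 = 5.327, D₂ = 1/ε_s+1/ε₂−1 = 8.263.
Solve for T_s⁴: T_s⁴ = (D₂·T₁⁴ + D₁·T₂⁴)/(D₁+D₂) = 6.035×10¹⁰ K⁴.

T_s ≈ 496 K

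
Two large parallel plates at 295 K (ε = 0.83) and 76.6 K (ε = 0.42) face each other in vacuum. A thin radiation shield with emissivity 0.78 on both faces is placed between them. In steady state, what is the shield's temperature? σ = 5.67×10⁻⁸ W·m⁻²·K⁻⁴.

T_s ≈ 264 K

In steady state the net flux on the hot side equals that on the cold side.
σ(T₁⁴−T_s⁴)/D₁ = σ(T_s⁴−T₂⁴)/D₂, with D₁ = 1/ε₁+1/ε_s−1 = 1.487, D₂ = 1/ε_s+1/ε₂−1 = 2.663.
Solve for T_s⁴: T_s⁴ = (D₂·T₁⁴ + D₁·T₂⁴)/(D₁+D₂) = 4.872×10⁹ K⁴.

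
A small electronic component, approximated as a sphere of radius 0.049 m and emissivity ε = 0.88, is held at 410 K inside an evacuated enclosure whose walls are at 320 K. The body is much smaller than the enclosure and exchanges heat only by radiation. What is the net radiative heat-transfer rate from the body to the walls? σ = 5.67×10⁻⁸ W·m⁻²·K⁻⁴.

P_net ≈ 26.8 W

For a small grey body in a large enclosure: P_net = εσA(T_body⁴ − T_wall⁴).
A = 4πr² = 0.03017 m²; T_body⁴ − T_wall⁴ = 2.826×10¹⁰ − 1.049×10¹⁰ = 1.777×10¹⁰ K⁴.
|P_net| = 0.88·5.67×10⁻⁸·0.03017·1.777×10¹⁰.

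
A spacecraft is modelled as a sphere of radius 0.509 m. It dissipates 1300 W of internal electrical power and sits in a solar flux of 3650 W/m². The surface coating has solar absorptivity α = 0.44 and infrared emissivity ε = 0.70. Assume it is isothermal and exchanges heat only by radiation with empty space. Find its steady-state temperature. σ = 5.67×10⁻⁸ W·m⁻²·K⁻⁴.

At steady state, absorbed solar power + internal power = radiated power.
Absorbed: α·S·A_cross = 0.44·3650·0.8139 = 1307 W (cross-section πr²).
Total input = 1307 + 1300 = 2607 W.
Radiated: εσ·A_surf·T⁴ with A_surf = 4πr² = 3.256 m².
T⁴ = 2607/(0.70·5.67×10⁻⁸·3.256) = 2.018×10¹⁰ K⁴.

T ≈ 377 K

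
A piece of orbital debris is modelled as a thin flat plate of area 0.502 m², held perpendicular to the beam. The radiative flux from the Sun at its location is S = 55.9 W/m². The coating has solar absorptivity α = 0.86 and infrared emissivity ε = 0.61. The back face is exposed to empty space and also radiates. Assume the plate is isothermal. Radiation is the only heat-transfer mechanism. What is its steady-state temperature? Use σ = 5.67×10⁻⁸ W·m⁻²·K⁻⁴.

T ≈ 162 K

At equilibrium, absorbed power = emitted power.
Absorbing cross-section = A = 0.5020 m²; emitting surface = 2A = 1.004 m² (ratio 2).
αS·A_cross = εσ·A_surf·T⁴  ⇒  T⁴ = αS/(ε·2σ).
T⁴ = 0.860·55.9/(0.61·2·5.67×10⁻⁸) = 6.950×10⁸ K⁴.
T = (6.950×10⁸)^(1/4).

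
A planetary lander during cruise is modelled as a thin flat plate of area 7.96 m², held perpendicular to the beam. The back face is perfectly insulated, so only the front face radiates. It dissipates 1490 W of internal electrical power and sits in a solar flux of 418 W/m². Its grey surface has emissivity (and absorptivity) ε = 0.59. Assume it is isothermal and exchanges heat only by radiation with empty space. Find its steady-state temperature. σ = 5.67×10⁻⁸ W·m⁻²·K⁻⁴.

At steady state, absorbed solar power + internal power = radiated power.
Absorbed: α·S·A_cross = 0.59·418·7.960 = 1963 W (cross-section A).
Total input = 1963 + 1490 = 3453 W.
Radiated: εσ·A_surf·T⁴ with A_surf = A = 7.960 m².
T⁴ = 3453/(0.59·5.67×10⁻⁸·7.960) = 1.297×10¹⁰ K⁴.

T ≈ 337 K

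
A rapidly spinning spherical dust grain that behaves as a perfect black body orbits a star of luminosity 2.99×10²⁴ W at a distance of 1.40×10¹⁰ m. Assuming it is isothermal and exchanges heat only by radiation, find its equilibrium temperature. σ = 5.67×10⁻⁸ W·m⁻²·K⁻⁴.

T ≈ 270 K

First find the stellar flux at distance d: S = L/(4πd²) = 2.99×10²⁴/(4π·(1.40×10¹⁰)²) = 1214 W/m².
For an isothermal sphere, absorbed (1−a)S·πr² = emitted σ·4πr²·T⁴, so T⁴ = (1−a)S/(4σ).
T⁴ = 1.00·1214/(4·5.67×10⁻⁸) = 5.353×10⁹ K⁴.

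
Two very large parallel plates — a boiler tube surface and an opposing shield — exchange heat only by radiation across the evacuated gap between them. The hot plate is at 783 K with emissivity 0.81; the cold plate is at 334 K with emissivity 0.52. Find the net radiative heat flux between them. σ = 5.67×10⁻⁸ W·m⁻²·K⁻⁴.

q ≈ 9550 W/m²

For two infinite grey parallel plates, q = σ(T₁⁴ − T₂⁴)/(1/ε₁ + 1/ε₂ − 1).
T₁⁴ − T₂⁴ = 3.759×10¹¹ − 1.244×10¹⁰ = 3.634×10¹¹ K⁴.
1/ε₁ + 1/ε₂ − 1 = 1.235 + 1.923 − 1 = 2.158.
q = 5.67×10⁻⁸ × 3.634×10¹¹ / 2.158.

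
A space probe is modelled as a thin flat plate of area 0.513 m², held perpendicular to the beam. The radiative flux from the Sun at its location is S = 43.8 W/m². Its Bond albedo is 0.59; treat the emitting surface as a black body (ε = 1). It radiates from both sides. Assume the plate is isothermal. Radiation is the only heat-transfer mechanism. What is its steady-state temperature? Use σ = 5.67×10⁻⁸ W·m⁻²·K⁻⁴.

T ≈ 112 K

At equilibrium, absorbed power = emitted power.
Absorbing cross-section = A = 0.5130 m²; emitting surface = 2A = 1.026 m² (ratio 2).
(1−a)S·A_cross = εσ·A_surf·T⁴  ⇒  T⁴ = (1−a)S/(2σ).
T⁴ = 0.410·43.8/(2·5.67×10⁻⁸) = 1.584×10⁸ K⁴.
T = (1.584×10⁸)^(1/4).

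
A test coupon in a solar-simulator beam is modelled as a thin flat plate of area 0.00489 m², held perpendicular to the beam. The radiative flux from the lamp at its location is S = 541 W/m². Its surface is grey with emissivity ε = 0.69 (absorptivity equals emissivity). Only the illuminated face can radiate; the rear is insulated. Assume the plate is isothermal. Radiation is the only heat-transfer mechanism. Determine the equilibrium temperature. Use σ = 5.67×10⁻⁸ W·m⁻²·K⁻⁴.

T ≈ 313 K

At equilibrium, absorbed power = emitted power.
Absorbing cross-section = A = 0.004890 m²; emitting surface = A = 0.004890 m² (ratio 1).
εS·A_cross = εσ·A_surf·T⁴  ⇒  T⁴ = S/(1σ)   (ε cancels).
T⁴ = 541/(1·5.67×10⁻⁸) = 9.541×10⁹ K⁴.
T = (9.541×10⁹)^(1/4).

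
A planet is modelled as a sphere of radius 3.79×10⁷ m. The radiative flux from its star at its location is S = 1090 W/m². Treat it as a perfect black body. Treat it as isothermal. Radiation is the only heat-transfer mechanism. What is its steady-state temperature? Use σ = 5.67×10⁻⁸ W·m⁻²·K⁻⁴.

T ≈ 263 K

At equilibrium, absorbed power = emitted power.
Absorbing cross-section = πr² = 4.513×10¹⁵ m²; emitting surface = 4πr² = 1.805×10¹⁶ m² (ratio 4).
S·A_cross = εσ·A_surf·T⁴  ⇒  T⁴ = S/(4σ).
T⁴ = 1.00·1090/(4·5.67×10⁻⁸) = 4.806×10⁹ K⁴.
T = (4.806×10⁹)^(1/4).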